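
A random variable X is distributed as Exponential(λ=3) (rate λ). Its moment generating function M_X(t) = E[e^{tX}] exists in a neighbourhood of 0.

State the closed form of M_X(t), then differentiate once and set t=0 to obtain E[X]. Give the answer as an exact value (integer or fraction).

E[X] = M^(1)(0) = 1/3

M_X(t) = 3/(3 - t)
M^(1)(t) = 3/(t^2 - 6*t + 9)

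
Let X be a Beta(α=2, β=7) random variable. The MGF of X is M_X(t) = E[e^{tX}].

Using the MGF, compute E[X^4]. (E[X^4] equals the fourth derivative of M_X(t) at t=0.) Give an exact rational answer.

E[X^4] = M′′′′(0) = 1/99

M_X(t) = ₁F₁(2; 9; t)
M′(t) = 2*₁F₁(3; 10; t)/9
M′′(t) = ₁F₁(4; 11; t)/15
M′′′(t) = 4*₁F₁(5; 12; t)/165
M′′′′(t) = ₁F₁(6; 13; t)/99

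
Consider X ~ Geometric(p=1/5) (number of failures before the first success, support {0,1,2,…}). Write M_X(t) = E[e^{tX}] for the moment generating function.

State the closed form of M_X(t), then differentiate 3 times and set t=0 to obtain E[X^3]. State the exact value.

E[X^3] = D^3[M](0) = 484

M_X(t) = 1/(5*(1 - 4*e^(t)/5))
D^3[M](t) = (64*e^(3*t) + 320*e^(2*t) + 100*e^(t))/(256*e^(4*t) - 1280*e^(3*t) + 2400*e^(2*t) - 2000*e^(t) + 625)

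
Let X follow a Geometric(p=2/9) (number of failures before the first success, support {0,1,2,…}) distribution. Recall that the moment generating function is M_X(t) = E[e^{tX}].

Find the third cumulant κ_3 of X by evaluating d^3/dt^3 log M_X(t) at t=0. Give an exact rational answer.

κ_3 = K′′′(0) = 126

M_X(t) = 2/(9*(1 - 7*e^(t)/9))
K_X(t) = log M_X(t) = -log(1 - 7*e^(t)/9) - 2*log(3) + log(2)
K′(t) = -7*e^(t)/(7*e^(t) - 9)
K′′(t) = 63*e^(t)/(49*e^(2*t) - 126*e^(t) + 81)
K′′′(t) = (-441*e^(2*t) - 567*e^(t))/(343*e^(3*t) - 1323*e^(2*t) + 1701*e^(t) - 729)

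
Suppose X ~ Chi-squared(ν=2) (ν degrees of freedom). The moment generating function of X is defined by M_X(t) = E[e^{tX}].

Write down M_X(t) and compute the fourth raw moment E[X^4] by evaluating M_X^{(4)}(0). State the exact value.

M_X(t) = 1/(1 - 2*t)
dM/dt = 2/(4*t^2 - 4*t + 1)
d^2M/dt^2 = -8/(8*t^3 - 12*t^2 + 6*t - 1)
d^3M/dt^3 = 48/(16*t^4 - 32*t^3 + 24*t^2 - 8*t + 1)
d^4M/dt^4 = -384/(32*t^5 - 80*t^4 + 80*t^3 - 40*t^2 + 10*t - 1)

E[X^4] = d^4M/dt^4 |_{t=0} = 384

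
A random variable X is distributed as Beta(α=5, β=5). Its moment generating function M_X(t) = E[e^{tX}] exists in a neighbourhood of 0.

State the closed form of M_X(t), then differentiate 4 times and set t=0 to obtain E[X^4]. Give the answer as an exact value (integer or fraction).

E[X^4] = M′′′′(0) = 14/143

M_X(t) = ₁F₁(5; 10; t)
M′(t) = ₁F₁(6; 11; t)/2
M′′(t) = 3*₁F₁(7; 12; t)/11
M′′′(t) = 7*₁F₁(8; 13; t)/44
M′′′′(t) = 14*₁F₁(9; 14; t)/143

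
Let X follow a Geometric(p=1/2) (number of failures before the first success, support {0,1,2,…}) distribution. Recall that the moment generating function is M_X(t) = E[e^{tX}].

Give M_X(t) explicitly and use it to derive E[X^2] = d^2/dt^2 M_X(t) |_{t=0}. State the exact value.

E[X^2] = M^(2)(0) = 3

M_X(t) = 1/(2*(1 - e^(t)/2))
M^(2)(t) = (-e^(2*t) - 2*e^(t))/(e^(3*t) - 6*e^(2*t) + 12*e^(t) - 8)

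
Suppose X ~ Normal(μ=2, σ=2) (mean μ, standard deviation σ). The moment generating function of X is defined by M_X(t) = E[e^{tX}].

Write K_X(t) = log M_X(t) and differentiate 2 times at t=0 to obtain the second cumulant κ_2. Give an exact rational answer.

M_X(t) = e^(2*t^2 + 2*t)
K_X(t) = log M_X(t) = 2*t^2 + 2*t
dK/dt = 4*t + 2
d^2K/dt^2 = 4

κ_2 = d^2K/dt^2 |_{t=0} = 4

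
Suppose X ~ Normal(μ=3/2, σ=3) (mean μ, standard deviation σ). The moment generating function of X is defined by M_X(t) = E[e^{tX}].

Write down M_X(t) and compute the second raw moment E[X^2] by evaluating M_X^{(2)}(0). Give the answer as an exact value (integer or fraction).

M_X(t) = e^(9*t^2/2 + 3*t/2)
D^2[M](t) = 81*t^2*e^(3*t/2)*e^(9*t^2/2) + 27*t*e^(3*t/2)*e^(9*t^2/2) + 45*e^(3*t/2)*e^(9*t^2/2)/4

E[X^2] = D^2[M](0) = 45/4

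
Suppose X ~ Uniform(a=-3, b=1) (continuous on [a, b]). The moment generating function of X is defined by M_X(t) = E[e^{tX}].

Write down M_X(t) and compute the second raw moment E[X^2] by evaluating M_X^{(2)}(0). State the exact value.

E[X^2] = M^(2)(0) = 7/3

M_X(t) = (e^(t) - e^(-3*t))/(4*t)
M^(2)(t) = (t^2*e^(4*t) - 9*t^2 - 2*t*e^(4*t) - 6*t + 2*e^(4*t) - 2)*e^(-3*t)/(4*t^3)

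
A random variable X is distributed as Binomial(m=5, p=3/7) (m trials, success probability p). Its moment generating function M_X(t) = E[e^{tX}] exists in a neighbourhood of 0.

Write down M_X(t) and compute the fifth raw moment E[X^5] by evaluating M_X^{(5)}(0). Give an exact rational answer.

M_X(t) = (3*e^(t)/7 + 4/7)^5
M^(5)(t) = 759375*e^(5*t)/16807 + 1658880*e^(4*t)/16807 + 1049760*e^(3*t)/16807 + 184320*e^(2*t)/16807 + 3840*e^(t)/16807

E[X^5] = M^(5)(0) = 3656175/16807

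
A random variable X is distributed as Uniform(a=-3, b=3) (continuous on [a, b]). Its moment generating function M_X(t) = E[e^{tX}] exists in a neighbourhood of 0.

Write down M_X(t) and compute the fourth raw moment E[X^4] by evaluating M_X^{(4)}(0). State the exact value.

M_X(t) = (e^(3*t) - e^(-3*t))/(6*t)
dM/dt = (3*t*e^(6*t) + 3*t - e^(6*t) + 1)*e^(-3*t)/(6*t^2)
d^2M/dt^2 = (9*t^2*e^(6*t) - 9*t^2 - 6*t*e^(6*t) - 6*t + 2*e^(6*t) - 2)*e^(-3*t)/(6*t^3)
d^3M/dt^3 = (9*t^3*e^(6*t) + 9*t^3 - 9*t^2*e^(6*t) + 9*t^2 + 6*t*e^(6*t) + 6*t - 2*e^(6*t) + 2)*e^(-3*t)/(2*t^4)
d^4M/dt^4 = (27*t^4*e^(6*t) - 27*t^4 - 36*t^3*e^(6*t) - 36*t^3 + 36*t^2*e^(6*t) - 36*t^2 - 24*t*e^(6*t) - 24*t + 8*e^(6*t) - 8)*e^(-3*t)/(2*t^5)

E[X^4] = d^4M/dt^4 |_{t=0} = 81/5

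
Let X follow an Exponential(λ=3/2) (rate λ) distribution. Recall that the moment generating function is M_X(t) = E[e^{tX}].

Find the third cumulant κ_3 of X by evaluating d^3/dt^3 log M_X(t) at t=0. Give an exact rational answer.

κ_3 = d^3K/dt^3 |_{t=0} = 16/27

M_X(t) = 3/(2*(3/2 - t))
K_X(t) = log M_X(t) = -log(3/2 - t) - log(2) + log(3)
dK/dt = -2/(2*t - 3)
d^2K/dt^2 = 4/(4*t^2 - 12*t + 9)
d^3K/dt^3 = -16/(8*t^3 - 36*t^2 + 54*t - 27)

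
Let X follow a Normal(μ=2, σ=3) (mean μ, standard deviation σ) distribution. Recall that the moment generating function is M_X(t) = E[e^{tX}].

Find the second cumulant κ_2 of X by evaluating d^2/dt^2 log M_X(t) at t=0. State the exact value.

κ_2 = K′′(0) = 9

M_X(t) = e^(9*t^2/2 + 2*t)
K_X(t) = log M_X(t) = 9*t^2/2 + 2*t
K′(t) = 9*t + 2
K′′(t) = 9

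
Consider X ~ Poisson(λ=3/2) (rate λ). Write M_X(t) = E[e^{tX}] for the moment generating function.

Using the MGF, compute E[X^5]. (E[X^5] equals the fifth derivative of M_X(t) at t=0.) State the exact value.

M_X(t) = e^(3*e^(t)/2 - 3/2)
M^(5)(t) = (243*e^(5*t)*e^(3*e^(t)/2) + 1620*e^(4*t)*e^(3*e^(t)/2) + 2700*e^(3*t)*e^(3*e^(t)/2) + 1080*e^(2*t)*e^(3*e^(t)/2) + 48*e^(t)*e^(3*e^(t)/2))*e^(-3/2)/32

E[X^5] = M^(5)(0) = 5691/32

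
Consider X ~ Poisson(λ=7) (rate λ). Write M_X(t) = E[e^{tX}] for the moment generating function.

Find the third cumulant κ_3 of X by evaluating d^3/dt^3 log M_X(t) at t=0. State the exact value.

κ_3 = K^(3)(0) = 7

M_X(t) = e^(7*e^(t) - 7)
K_X(t) = log M_X(t) = 7*e^(t) - 7
K^(3)(t) = 7*e^(t)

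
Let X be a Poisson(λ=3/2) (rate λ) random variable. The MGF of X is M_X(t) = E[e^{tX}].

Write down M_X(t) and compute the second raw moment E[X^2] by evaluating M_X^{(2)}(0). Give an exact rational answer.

E[X^2] = D^2[M](0) = 15/4

M_X(t) = e^(3*e^(t)/2 - 3/2)
D^2[M](t) = (9*e^(2*t)*e^(3*e^(t)/2) + 6*e^(t)*e^(3*e^(t)/2))*e^(-3/2)/4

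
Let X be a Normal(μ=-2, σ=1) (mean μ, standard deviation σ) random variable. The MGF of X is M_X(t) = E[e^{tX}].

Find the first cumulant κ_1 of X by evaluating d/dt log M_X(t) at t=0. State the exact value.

M_X(t) = e^(t^2/2 - 2*t)
K_X(t) = log M_X(t) = t^2/2 - 2*t
K^(1)(t) = t - 2

κ_1 = K^(1)(0) = -2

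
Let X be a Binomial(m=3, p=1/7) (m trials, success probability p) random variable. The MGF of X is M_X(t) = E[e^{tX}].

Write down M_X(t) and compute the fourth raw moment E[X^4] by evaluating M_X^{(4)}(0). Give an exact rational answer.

M_X(t) = (e^(t)/7 + 6/7)^3
D^4[M](t) = 81*e^(3*t)/343 + 288*e^(2*t)/343 + 108*e^(t)/343

E[X^4] = D^4[M](0) = 477/343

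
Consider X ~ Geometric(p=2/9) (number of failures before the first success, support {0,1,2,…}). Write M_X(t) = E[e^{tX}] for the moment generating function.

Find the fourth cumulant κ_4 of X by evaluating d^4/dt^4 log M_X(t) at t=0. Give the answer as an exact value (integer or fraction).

M_X(t) = 2/(9*(1 - 7*e^(t)/9))
K_X(t) = log M_X(t) = -log(1 - 7*e^(t)/9) - 2*log(3) + log(2)
K^(4)(t) = (3087*e^(3*t) + 15876*e^(2*t) + 5103*e^(t))/(2401*e^(4*t) - 12348*e^(3*t) + 23814*e^(2*t) - 20412*e^(t) + 6561)

κ_4 = K^(4)(0) = 12033/8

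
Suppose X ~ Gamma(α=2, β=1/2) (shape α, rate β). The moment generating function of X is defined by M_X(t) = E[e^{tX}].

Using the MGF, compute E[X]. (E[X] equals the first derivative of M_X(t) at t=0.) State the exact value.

E[X] = M^(1)(0) = 4

M_X(t) = 1/(4*(1/2 - t)^2)
M^(1)(t) = -4/(8*t^3 - 12*t^2 + 6*t - 1)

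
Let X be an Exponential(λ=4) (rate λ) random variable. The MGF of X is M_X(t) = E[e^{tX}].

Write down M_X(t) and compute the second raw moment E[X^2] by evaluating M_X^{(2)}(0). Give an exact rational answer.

E[X^2] = M^(2)(0) = 1/8

M_X(t) = 4/(4 - t)
M^(2)(t) = -8/(t^3 - 12*t^2 + 48*t - 64)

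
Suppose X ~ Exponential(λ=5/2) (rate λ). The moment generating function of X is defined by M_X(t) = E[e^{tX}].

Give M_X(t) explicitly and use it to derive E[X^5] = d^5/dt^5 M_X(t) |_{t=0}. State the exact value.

E[X^5] = d^5M/dt^5 |_{t=0} = 768/625

M_X(t) = 5/(2*(5/2 - t))
dM/dt = 10/(4*t^2 - 20*t + 25)
d^2M/dt^2 = -40/(8*t^3 - 60*t^2 + 150*t - 125)
d^3M/dt^3 = 240/(16*t^4 - 160*t^3 + 600*t^2 - 1000*t + 625)
d^4M/dt^4 = -1920/(32*t^5 - 400*t^4 + 2000*t^3 - 5000*t^2 + 6250*t - 3125)
d^5M/dt^5 = 19200/(64*t^6 - 960*t^5 + 6000*t^4 - 20000*t^3 + 37500*t^2 - 37500*t + 15625)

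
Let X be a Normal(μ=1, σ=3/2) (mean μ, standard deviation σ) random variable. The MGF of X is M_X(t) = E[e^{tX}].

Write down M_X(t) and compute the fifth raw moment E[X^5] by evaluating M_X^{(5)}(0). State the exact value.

E[X^5] = M^(5)(0) = 1591/16

M_X(t) = e^(9*t^2/8 + t)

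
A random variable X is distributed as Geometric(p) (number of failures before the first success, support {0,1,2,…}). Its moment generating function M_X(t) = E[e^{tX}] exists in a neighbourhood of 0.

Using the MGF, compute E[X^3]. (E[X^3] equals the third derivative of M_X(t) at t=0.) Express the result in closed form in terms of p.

M_X(t) = p/(-(1 - p)*e^(t) + 1)
M′(t) = (-p^2*e^(t) + p*e^(t))/(p^2*e^(2*t) - 2*p*e^(2*t) + 2*p*e^(t) + e^(2*t) - 2*e^(t) + 1)

E[X^3] = M′′′(0) = -1 + 7/p - 12/p^2 + 6/p^3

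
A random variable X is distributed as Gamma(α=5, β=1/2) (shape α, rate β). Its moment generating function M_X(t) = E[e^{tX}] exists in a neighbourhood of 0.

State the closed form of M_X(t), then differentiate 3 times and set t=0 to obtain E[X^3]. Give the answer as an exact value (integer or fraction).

M_X(t) = 1/(32*(1/2 - t)^5)
M′(t) = 10/(64*t^6 - 192*t^5 + 240*t^4 - 160*t^3 + 60*t^2 - 12*t + 1)
M′′(t) = -120/(128*t^7 - 448*t^6 + 672*t^5 - 560*t^4 + 280*t^3 - 84*t^2 + 14*t - 1)
M′′′(t) = 1680/(256*t^8 - 1024*t^7 + 1792*t^6 - 1792*t^5 + 1120*t^4 - 448*t^3 + 112*t^2 - 16*t + 1)

E[X^3] = M′′′(0) = 1680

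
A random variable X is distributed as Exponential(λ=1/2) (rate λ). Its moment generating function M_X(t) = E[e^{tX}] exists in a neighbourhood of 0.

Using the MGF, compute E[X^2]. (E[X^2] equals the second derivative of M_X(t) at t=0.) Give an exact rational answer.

M_X(t) = 1/(2*(1/2 - t))
dM/dt = 2/(4*t^2 - 4*t + 1)
d^2M/dt^2 = -8/(8*t^3 - 12*t^2 + 6*t - 1)

E[X^2] = d^2M/dt^2 |_{t=0} = 8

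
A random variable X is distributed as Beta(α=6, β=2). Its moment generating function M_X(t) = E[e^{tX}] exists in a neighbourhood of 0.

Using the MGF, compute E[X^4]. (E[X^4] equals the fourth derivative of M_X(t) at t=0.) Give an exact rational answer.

E[X^4] = d^4M/dt^4 |_{t=0} = 21/55

M_X(t) = ₁F₁(6; 8; t)
dM/dt = 3*₁F₁(7; 9; t)/4
d^2M/dt^2 = 7*₁F₁(8; 10; t)/12
d^3M/dt^3 = 7*₁F₁(9; 11; t)/15
d^4M/dt^4 = 21*₁F₁(10; 12; t)/55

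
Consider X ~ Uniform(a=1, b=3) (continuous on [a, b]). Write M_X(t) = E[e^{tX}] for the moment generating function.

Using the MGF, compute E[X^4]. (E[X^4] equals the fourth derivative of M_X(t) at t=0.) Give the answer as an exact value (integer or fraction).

E[X^4] = D^4[M](0) = 121/5

M_X(t) = (e^(3*t) - e^(t))/(2*t)
D^4[M](t) = (81*t^4*e^(3*t) - t^4*e^(t) - 108*t^3*e^(3*t) + 4*t^3*e^(t) + 108*t^2*e^(3*t) - 12*t^2*e^(t) - 72*t*e^(3*t) + 24*t*e^(t) + 24*e^(3*t) - 24*e^(t))/(2*t^5)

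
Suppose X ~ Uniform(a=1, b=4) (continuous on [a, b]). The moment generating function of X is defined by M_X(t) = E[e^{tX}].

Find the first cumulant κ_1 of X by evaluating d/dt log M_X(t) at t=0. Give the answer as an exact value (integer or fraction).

κ_1 = dK/dt |_{t=0} = 5/2

M_X(t) = (e^(4*t) - e^(t))/(3*t)
K_X(t) = log M_X(t) = -log(t) + log(e^(4*t) - e^(t)) - log(3)
dK/dt = (4*t*e^(3*t) - t - e^(3*t) + 1)/(t*e^(3*t) - t)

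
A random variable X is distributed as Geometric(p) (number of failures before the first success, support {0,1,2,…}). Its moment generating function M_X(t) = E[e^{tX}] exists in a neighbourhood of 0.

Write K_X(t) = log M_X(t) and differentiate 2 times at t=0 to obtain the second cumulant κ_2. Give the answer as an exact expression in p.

κ_2 = K′′(0) = (1 - p)/p^2

M_X(t) = p/(-(1 - p)*e^(t) + 1)
K_X(t) = log M_X(t) = log(p) - log(-(1 - p)*e^(t) + 1)
K′(t) = (-p*e^(t) + e^(t))/(p*e^(t) - e^(t) + 1)
K′′(t) = (-p*e^(t) + e^(t))/(p^2*e^(2*t) - 2*p*e^(2*t) + 2*p*e^(t) + e^(2*t) - 2*e^(t) + 1)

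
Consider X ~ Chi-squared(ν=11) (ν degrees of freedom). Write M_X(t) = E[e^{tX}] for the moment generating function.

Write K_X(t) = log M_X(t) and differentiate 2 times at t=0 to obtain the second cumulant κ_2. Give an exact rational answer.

κ_2 = K^(2)(0) = 22

M_X(t) = (1 - 2*t)^(-11/2)
K_X(t) = log M_X(t) = -11*log(1 - 2*t)/2
K^(2)(t) = 22/(4*t^2 - 4*t + 1)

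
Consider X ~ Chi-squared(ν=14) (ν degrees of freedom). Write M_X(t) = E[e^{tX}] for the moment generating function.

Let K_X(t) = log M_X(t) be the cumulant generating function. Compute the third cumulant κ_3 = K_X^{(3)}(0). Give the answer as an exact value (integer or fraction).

κ_3 = D^3[K](0) = 112

M_X(t) = (1 - 2*t)^(-7)
K_X(t) = log M_X(t) = -7*log(1 - 2*t)
D^3[K](t) = -112/(8*t^3 - 12*t^2 + 6*t - 1)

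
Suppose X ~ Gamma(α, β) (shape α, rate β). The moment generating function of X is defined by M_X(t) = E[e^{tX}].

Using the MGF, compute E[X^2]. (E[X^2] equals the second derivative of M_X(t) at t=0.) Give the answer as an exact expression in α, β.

M_X(t) = (β/(β - t))^α
M^(2)(t) = (α^2*β^α*(1/(β - t))^α + α*β^α*(1/(β - t))^α)/(β^2 - 2*β*t + t^2)

E[X^2] = M^(2)(0) = α*(α + 1)/β^2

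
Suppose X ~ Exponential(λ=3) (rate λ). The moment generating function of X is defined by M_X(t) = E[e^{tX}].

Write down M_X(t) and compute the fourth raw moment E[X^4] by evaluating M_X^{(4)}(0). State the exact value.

E[X^4] = M^(4)(0) = 8/27

M_X(t) = 3/(3 - t)
M^(4)(t) = -72/(t^5 - 15*t^4 + 90*t^3 - 270*t^2 + 405*t - 243)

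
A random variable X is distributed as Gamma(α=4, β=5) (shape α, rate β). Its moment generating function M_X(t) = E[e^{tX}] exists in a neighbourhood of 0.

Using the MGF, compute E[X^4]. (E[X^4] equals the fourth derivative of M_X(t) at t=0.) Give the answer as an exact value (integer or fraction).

E[X^4] = D^4[M](0) = 168/125

M_X(t) = 625/(5 - t)^4
D^4[M](t) = 525000/(t^8 - 40*t^7 + 700*t^6 - 7000*t^5 + 43750*t^4 - 175000*t^3 + 437500*t^2 - 625000*t + 390625)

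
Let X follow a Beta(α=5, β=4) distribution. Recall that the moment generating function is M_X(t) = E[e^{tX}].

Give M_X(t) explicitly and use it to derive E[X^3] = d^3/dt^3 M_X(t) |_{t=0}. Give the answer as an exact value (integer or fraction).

M_X(t) = ₁F₁(5; 9; t)
D^3[M](t) = 7*₁F₁(8; 12; t)/33

E[X^3] = D^3[M](0) = 7/33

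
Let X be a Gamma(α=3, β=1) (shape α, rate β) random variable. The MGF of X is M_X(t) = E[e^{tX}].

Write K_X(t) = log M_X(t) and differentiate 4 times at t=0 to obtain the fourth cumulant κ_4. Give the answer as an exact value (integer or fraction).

κ_4 = K^(4)(0) = 18

M_X(t) = (1 - t)^(-3)
K_X(t) = log M_X(t) = -3*log(1 - t)
K^(4)(t) = 18/(t^4 - 4*t^3 + 6*t^2 - 4*t + 1)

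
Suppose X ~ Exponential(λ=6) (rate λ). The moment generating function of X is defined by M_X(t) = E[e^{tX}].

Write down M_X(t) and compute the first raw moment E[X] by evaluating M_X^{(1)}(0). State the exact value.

E[X] = M^(1)(0) = 1/6

M_X(t) = 6/(6 - t)
M^(1)(t) = 6/(t^2 - 12*t + 36)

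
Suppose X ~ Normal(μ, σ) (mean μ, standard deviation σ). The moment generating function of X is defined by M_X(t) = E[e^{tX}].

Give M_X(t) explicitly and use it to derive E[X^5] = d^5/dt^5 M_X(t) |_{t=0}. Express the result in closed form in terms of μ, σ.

M_X(t) = e^(μ*t + σ^2*t^2/2)

E[X^5] = D^5[M](0) = μ*(μ^4 + 10*μ^2*σ^2 + 15*σ^4)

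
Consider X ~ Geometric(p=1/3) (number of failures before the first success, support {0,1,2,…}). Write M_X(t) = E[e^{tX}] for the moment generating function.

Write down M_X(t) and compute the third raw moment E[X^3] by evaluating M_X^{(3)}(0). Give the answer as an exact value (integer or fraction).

E[X^3] = M^(3)(0) = 74

M_X(t) = 1/(3*(1 - 2*e^(t)/3))
M^(3)(t) = (8*e^(3*t) + 48*e^(2*t) + 18*e^(t))/(16*e^(4*t) - 96*e^(3*t) + 216*e^(2*t) - 216*e^(t) + 81)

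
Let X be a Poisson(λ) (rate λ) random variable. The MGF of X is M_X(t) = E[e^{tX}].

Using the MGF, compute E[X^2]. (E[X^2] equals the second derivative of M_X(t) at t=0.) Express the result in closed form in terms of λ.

M_X(t) = e^(λ*(e^(t) - 1))
M′(t) = λ*e^(-λ)*e^(t)*e^(λ*e^(t))
M′′(t) = (λ^2*e^(2*t)*e^(λ*e^(t)) + λ*e^(t)*e^(λ*e^(t)))*e^(-λ)

E[X^2] = M′′(0) = λ*(λ + 1)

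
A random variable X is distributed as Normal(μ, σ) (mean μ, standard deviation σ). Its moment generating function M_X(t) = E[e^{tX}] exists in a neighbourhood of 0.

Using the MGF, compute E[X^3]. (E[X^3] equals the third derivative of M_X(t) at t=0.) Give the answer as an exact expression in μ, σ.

M_X(t) = e^(μ*t + σ^2*t^2/2)
dM/dt = μ*e^(μ*t)*e^(σ^2*t^2/2) + σ^2*t*e^(μ*t)*e^(σ^2*t^2/2)
d^2M/dt^2 = μ^2*e^(μ*t)*e^(σ^2*t^2/2) + 2*μ*σ^2*t*e^(μ*t)*e^(σ^2*t^2/2) + σ^4*t^2*e^(μ*t)*e^(σ^2*t^2/2) + σ^2*e^(μ*t)*e^(σ^2*t^2/2)

E[X^3] = d^3M/dt^3 |_{t=0} = μ*(μ^2 + 3*σ^2)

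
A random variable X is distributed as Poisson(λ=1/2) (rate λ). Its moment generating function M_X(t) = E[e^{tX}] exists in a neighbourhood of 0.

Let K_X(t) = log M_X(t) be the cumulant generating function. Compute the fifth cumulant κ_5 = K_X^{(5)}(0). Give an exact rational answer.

M_X(t) = e^(e^(t)/2 - 1/2)
K_X(t) = log M_X(t) = e^(t)/2 - 1/2
D^5[K](t) = e^(t)/2

κ_5 = D^5[K](0) = 1/2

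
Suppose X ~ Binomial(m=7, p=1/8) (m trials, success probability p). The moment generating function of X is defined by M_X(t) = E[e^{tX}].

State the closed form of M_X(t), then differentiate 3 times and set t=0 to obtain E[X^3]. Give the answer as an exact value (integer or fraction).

M_X(t) = (e^(t)/8 + 7/8)^7

E[X^3] = M^(3)(0) = 833/256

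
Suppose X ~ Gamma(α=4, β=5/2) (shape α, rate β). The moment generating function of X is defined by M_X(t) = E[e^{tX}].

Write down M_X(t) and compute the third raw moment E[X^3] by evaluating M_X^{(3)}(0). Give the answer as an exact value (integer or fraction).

M_X(t) = 625/(16*(5/2 - t)^4)
dM/dt = -5000/(32*t^5 - 400*t^4 + 2000*t^3 - 5000*t^2 + 6250*t - 3125)
d^2M/dt^2 = 50000/(64*t^6 - 960*t^5 + 6000*t^4 - 20000*t^3 + 37500*t^2 - 37500*t + 15625)
d^3M/dt^3 = -600000/(128*t^7 - 2240*t^6 + 16800*t^5 - 70000*t^4 + 175000*t^3 - 262500*t^2 + 218750*t - 78125)

E[X^3] = d^3M/dt^3 |_{t=0} = 192/25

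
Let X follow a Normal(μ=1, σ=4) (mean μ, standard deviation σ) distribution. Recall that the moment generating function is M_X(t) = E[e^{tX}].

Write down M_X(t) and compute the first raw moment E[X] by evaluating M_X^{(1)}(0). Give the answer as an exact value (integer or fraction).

M_X(t) = e^(8*t^2 + t)
M^(1)(t) = 16*t*e^(t)*e^(8*t^2) + e^(t)*e^(8*t^2)

E[X] = M^(1)(0) = 1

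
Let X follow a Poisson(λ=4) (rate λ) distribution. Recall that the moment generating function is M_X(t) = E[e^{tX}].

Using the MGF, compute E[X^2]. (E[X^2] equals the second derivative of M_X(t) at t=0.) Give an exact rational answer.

E[X^2] = M′′(0) = 20

M_X(t) = e^(4*e^(t) - 4)
M′(t) = 4*e^(-4)*e^(t)*e^(4*e^(t))
M′′(t) = (16*e^(2*t)*e^(4*e^(t)) + 4*e^(t)*e^(4*e^(t)))*e^(-4)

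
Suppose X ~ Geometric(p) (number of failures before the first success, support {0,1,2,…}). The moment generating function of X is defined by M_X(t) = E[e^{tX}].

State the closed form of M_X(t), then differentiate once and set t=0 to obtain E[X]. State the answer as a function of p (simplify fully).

E[X] = dM/dt |_{t=0} = (1 - p)/p

M_X(t) = p/(-(1 - p)*e^(t) + 1)
dM/dt = (-p^2*e^(t) + p*e^(t))/(p^2*e^(2*t) - 2*p*e^(2*t) + 2*p*e^(t) + e^(2*t) - 2*e^(t) + 1)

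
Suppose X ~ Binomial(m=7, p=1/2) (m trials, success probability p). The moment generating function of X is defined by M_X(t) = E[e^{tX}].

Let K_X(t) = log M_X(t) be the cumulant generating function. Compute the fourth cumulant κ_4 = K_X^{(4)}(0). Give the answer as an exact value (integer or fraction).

M_X(t) = (e^(t)/2 + 1/2)^7
K_X(t) = log M_X(t) = 7*log(e^(t)/2 + 1/2)
K′(t) = 7*e^(t)/(e^(t) + 1)
K′′(t) = 7*e^(t)/(e^(2*t) + 2*e^(t) + 1)
K′′′(t) = (-7*e^(2*t) + 7*e^(t))/(e^(3*t) + 3*e^(2*t) + 3*e^(t) + 1)
K′′′′(t) = (7*e^(3*t) - 28*e^(2*t) + 7*e^(t))/(e^(4*t) + 4*e^(3*t) + 6*e^(2*t) + 4*e^(t) + 1)

κ_4 = K′′′′(0) = -7/8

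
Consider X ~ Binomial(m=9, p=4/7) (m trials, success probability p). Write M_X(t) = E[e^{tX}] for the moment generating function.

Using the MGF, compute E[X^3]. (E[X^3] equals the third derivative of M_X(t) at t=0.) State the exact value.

M_X(t) = (4*e^(t)/7 + 3/7)^9

E[X^3] = D^3[M](0) = 1188/7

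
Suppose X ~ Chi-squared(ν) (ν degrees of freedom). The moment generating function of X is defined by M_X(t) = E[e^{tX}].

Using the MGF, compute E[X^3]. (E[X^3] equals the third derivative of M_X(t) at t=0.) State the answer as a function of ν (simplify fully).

E[X^3] = d^3M/dt^3 |_{t=0} = ν*(ν^2 + 6*ν + 8)

M_X(t) = (1 - 2*t)^(-ν/2)
dM/dt = -ν/(2*t*(1 - 2*t)^(ν/2) - (1 - 2*t)^(ν/2))
d^2M/dt^2 = (ν^2 + 2*ν)/(4*t^2*(1 - 2*t)^(ν/2) - 4*t*(1 - 2*t)^(ν/2) + (1 - 2*t)^(ν/2))
d^3M/dt^3 = (-ν^3 - 6*ν^2 - 8*ν)/(8*t^3*(1 - 2*t)^(ν/2) - 12*t^2*(1 - 2*t)^(ν/2) + 6*t*(1 - 2*t)^(ν/2) - (1 - 2*t)^(ν/2))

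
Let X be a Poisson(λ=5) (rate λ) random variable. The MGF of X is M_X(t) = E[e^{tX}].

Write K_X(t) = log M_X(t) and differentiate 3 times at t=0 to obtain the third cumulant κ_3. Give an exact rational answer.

κ_3 = d^3K/dt^3 |_{t=0} = 5

M_X(t) = e^(5*e^(t) - 5)
K_X(t) = log M_X(t) = 5*e^(t) - 5
dK/dt = 5*e^(t)
d^2K/dt^2 = 5*e^(t)
d^3K/dt^3 = 5*e^(t)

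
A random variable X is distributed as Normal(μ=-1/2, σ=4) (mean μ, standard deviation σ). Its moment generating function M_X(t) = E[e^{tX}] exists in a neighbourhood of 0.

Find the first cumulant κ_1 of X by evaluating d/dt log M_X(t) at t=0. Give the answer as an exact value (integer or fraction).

κ_1 = dK/dt |_{t=0} = -1/2

M_X(t) = e^(8*t^2 - t/2)
K_X(t) = log M_X(t) = 8*t^2 - t/2
dK/dt = 16*t - 1/2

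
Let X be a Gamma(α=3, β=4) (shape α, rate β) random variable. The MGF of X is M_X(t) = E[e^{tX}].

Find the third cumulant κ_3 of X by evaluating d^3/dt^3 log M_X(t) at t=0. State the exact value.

κ_3 = d^3K/dt^3 |_{t=0} = 3/32

M_X(t) = 64/(4 - t)^3
K_X(t) = log M_X(t) = -3*log(4 - t) + 6*log(2)
dK/dt = -3/(t - 4)
d^2K/dt^2 = 3/(t^2 - 8*t + 16)
d^3K/dt^3 = -6/(t^3 - 12*t^2 + 48*t - 64)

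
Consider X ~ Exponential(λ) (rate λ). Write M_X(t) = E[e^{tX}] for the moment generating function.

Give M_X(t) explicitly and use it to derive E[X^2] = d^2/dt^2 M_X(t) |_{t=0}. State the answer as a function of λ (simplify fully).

M_X(t) = λ/(λ - t)
M^(2)(t) = -2*λ/(-λ^3 + 3*λ^2*t - 3*λ*t^2 + t^3)

E[X^2] = M^(2)(0) = 2/λ^2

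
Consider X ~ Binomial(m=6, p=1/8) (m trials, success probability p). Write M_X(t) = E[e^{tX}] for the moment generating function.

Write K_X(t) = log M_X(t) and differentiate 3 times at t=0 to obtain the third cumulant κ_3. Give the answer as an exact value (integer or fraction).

M_X(t) = (e^(t)/8 + 7/8)^6
K_X(t) = log M_X(t) = 6*log(e^(t)/8 + 7/8)
K^(3)(t) = (-42*e^(2*t) + 294*e^(t))/(e^(3*t) + 21*e^(2*t) + 147*e^(t) + 343)

κ_3 = K^(3)(0) = 63/128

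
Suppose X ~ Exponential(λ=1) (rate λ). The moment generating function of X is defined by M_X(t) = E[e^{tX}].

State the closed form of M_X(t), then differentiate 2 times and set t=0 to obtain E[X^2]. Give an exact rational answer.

E[X^2] = D^2[M](0) = 2

M_X(t) = 1/(1 - t)
D^2[M](t) = -2/(t^3 - 3*t^2 + 3*t - 1)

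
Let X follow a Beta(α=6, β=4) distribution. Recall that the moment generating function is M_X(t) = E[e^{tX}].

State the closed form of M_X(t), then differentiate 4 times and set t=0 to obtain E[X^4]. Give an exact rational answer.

E[X^4] = M^(4)(0) = 126/715

M_X(t) = ₁F₁(6; 10; t)
M^(4)(t) = 126*₁F₁(10; 14; t)/715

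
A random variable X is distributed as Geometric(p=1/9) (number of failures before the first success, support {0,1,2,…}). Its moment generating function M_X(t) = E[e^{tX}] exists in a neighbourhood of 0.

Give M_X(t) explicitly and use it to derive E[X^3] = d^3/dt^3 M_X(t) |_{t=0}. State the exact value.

E[X^3] = d^3M/dt^3 |_{t=0} = 3464

M_X(t) = 1/(9*(1 - 8*e^(t)/9))
dM/dt = 8*e^(t)/(64*e^(2*t) - 144*e^(t) + 81)
d^2M/dt^2 = (-64*e^(2*t) - 72*e^(t))/(512*e^(3*t) - 1728*e^(2*t) + 1944*e^(t) - 729)
d^3M/dt^3 = (512*e^(3*t) + 2304*e^(2*t) + 648*e^(t))/(4096*e^(4*t) - 18432*e^(3*t) + 31104*e^(2*t) - 23328*e^(t) + 6561)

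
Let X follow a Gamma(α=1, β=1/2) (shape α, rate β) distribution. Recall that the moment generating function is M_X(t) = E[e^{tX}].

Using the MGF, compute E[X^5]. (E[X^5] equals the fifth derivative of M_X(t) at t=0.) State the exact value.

M_X(t) = 1/(2*(1/2 - t))
D^5[M](t) = 3840/(64*t^6 - 192*t^5 + 240*t^4 - 160*t^3 + 60*t^2 - 12*t + 1)

E[X^5] = D^5[M](0) = 3840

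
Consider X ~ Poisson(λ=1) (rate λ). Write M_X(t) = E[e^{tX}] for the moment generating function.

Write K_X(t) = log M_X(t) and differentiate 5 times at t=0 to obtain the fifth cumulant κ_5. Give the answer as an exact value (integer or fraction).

M_X(t) = e^(e^(t) - 1)
K_X(t) = log M_X(t) = e^(t) - 1
K^(5)(t) = e^(t)

κ_5 = K^(5)(0) = 1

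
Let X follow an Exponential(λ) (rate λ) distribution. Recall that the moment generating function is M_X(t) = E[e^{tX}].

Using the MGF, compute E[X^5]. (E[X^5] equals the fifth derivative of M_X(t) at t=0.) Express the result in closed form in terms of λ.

M_X(t) = λ/(λ - t)
M′(t) = λ/(λ^2 - 2*λ*t + t^2)
M′′(t) = -2*λ/(-λ^3 + 3*λ^2*t - 3*λ*t^2 + t^3)
M′′′(t) = 6*λ/(λ^4 - 4*λ^3*t + 6*λ^2*t^2 - 4*λ*t^3 + t^4)
M′′′′(t) = -24*λ/(-λ^5 + 5*λ^4*t - 10*λ^3*t^2 + 10*λ^2*t^3 - 5*λ*t^4 + t^5)
M′′′′′(t) = 120*λ/(λ^6 - 6*λ^5*t + 15*λ^4*t^2 - 20*λ^3*t^3 + 15*λ^2*t^4 - 6*λ*t^5 + t^6)

E[X^5] = M′′′′′(0) = 120/λ^5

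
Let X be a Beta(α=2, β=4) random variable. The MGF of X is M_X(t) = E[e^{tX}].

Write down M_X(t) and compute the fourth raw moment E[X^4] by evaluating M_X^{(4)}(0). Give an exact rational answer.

M_X(t) = ₁F₁(2; 6; t)
M^(4)(t) = 5*₁F₁(6; 10; t)/126

E[X^4] = M^(4)(0) = 5/126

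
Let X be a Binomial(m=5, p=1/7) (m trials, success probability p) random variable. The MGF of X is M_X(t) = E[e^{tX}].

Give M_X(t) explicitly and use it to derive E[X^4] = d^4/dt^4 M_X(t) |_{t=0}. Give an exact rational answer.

M_X(t) = (e^(t)/7 + 6/7)^5
M^(4)(t) = 625*e^(5*t)/16807 + 7680*e^(4*t)/16807 + 29160*e^(3*t)/16807 + 34560*e^(2*t)/16807 + 6480*e^(t)/16807

E[X^4] = M^(4)(0) = 11215/2401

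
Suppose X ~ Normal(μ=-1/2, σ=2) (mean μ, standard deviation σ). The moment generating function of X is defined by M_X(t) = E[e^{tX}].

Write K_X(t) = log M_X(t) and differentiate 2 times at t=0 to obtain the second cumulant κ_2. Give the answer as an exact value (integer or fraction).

κ_2 = K^(2)(0) = 4

M_X(t) = e^(2*t^2 - t/2)
K_X(t) = log M_X(t) = 2*t^2 - t/2
K^(2)(t) = 4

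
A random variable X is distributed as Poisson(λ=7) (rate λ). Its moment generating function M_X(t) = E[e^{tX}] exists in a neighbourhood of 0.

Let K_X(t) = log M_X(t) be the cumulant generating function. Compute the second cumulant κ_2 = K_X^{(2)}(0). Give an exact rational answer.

κ_2 = K′′(0) = 7

M_X(t) = e^(7*e^(t) - 7)
K_X(t) = log M_X(t) = 7*e^(t) - 7
K′(t) = 7*e^(t)
K′′(t) = 7*e^(t)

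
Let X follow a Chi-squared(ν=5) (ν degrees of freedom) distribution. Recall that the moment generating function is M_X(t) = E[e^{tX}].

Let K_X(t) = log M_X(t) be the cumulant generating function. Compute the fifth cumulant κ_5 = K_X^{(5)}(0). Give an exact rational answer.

κ_5 = K^(5)(0) = 1920

M_X(t) = (1 - 2*t)^(-5/2)
K_X(t) = log M_X(t) = -5*log(1 - 2*t)/2
K^(5)(t) = -1920/(32*t^5 - 80*t^4 + 80*t^3 - 40*t^2 + 10*t - 1)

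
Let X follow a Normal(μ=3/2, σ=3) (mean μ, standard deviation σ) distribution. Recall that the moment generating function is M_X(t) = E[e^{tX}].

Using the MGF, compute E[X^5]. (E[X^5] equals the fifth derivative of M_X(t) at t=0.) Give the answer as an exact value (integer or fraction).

M_X(t) = e^(9*t^2/2 + 3*t/2)
dM/dt = 9*t*e^(3*t/2)*e^(9*t^2/2) + 3*e^(3*t/2)*e^(9*t^2/2)/2
d^2M/dt^2 = 81*t^2*e^(3*t/2)*e^(9*t^2/2) + 27*t*e^(3*t/2)*e^(9*t^2/2) + 45*e^(3*t/2)*e^(9*t^2/2)/4
d^3M/dt^3 = 729*t^3*e^(3*t/2)*e^(9*t^2/2) + 729*t^2*e^(3*t/2)*e^(9*t^2/2)/2 + 1215*t*e^(3*t/2)*e^(9*t^2/2)/4 + 351*e^(3*t/2)*e^(9*t^2/2)/8

E[X^5] = d^5M/dt^5 |_{t=0} = 68283/32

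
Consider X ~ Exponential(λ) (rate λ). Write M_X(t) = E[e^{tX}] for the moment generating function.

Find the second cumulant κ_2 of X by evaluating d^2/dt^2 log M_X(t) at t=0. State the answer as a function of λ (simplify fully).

κ_2 = D^2[K](0) = λ^(-2)

M_X(t) = λ/(λ - t)
K_X(t) = log M_X(t) = log(λ) - log(λ - t)
D^2[K](t) = 1/(λ^2 - 2*λ*t + t^2)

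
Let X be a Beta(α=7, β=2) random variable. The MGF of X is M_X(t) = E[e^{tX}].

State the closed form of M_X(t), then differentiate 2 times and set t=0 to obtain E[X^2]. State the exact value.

E[X^2] = M′′(0) = 28/45

M_X(t) = ₁F₁(7; 9; t)
M′(t) = 7*₁F₁(8; 10; t)/9
M′′(t) = 28*₁F₁(9; 11; t)/45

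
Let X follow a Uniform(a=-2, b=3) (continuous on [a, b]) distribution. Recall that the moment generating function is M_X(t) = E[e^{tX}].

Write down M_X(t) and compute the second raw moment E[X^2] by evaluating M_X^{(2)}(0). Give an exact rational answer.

M_X(t) = (e^(3*t) - e^(-2*t))/(5*t)
dM/dt = (3*t*e^(5*t) + 2*t - e^(5*t) + 1)*e^(-2*t)/(5*t^2)
d^2M/dt^2 = (9*t^2*e^(5*t) - 4*t^2 - 6*t*e^(5*t) - 4*t + 2*e^(5*t) - 2)*e^(-2*t)/(5*t^3)

E[X^2] = d^2M/dt^2 |_{t=0} = 7/3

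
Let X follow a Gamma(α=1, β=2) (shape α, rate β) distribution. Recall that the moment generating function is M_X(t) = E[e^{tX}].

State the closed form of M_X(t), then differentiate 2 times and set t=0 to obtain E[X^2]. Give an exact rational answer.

M_X(t) = 2/(2 - t)
dM/dt = 2/(t^2 - 4*t + 4)
d^2M/dt^2 = -4/(t^3 - 6*t^2 + 12*t - 8)

E[X^2] = d^2M/dt^2 |_{t=0} = 1/2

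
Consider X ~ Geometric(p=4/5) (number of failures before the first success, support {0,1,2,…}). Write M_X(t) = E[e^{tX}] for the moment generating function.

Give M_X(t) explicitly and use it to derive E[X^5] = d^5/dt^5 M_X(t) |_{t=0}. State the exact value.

M_X(t) = 4/(5*(1 - e^(t)/5))
M′(t) = 4*e^(t)/(e^(2*t) - 10*e^(t) + 25)
M′′(t) = (-4*e^(2*t) - 20*e^(t))/(e^(3*t) - 15*e^(2*t) + 75*e^(t) - 125)
M′′′(t) = (4*e^(3*t) + 80*e^(2*t) + 100*e^(t))/(e^(4*t) - 20*e^(3*t) + 150*e^(2*t) - 500*e^(t) + 625)
M′′′′(t) = (-4*e^(4*t) - 220*e^(3*t) - 1100*e^(2*t) - 500*e^(t))/(e^(5*t) - 25*e^(4*t) + 250*e^(3*t) - 1250*e^(2*t) + 3125*e^(t) - 3125)
M′′′′′(t) = (4*e^(5*t) + 520*e^(4*t) + 6600*e^(3*t) + 13000*e^(2*t) + 2500*e^(t))/(e^(6*t) - 30*e^(5*t) + 375*e^(4*t) - 2500*e^(3*t) + 9375*e^(2*t) - 18750*e^(t) + 15625)

E[X^5] = M′′′′′(0) = 707/128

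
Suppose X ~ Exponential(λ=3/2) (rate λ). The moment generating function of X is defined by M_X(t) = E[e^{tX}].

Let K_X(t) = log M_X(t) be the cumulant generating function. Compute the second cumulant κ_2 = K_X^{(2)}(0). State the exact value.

M_X(t) = 3/(2*(3/2 - t))
K_X(t) = log M_X(t) = -log(3/2 - t) - log(2) + log(3)
D^2[K](t) = 4/(4*t^2 - 12*t + 9)

κ_2 = D^2[K](0) = 4/9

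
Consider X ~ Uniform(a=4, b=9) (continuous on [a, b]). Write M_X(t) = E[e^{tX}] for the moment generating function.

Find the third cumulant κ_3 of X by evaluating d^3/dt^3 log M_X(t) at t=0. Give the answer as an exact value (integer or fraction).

κ_3 = K^(3)(0) = 0

M_X(t) = (e^(9*t) - e^(4*t))/(5*t)
K_X(t) = log M_X(t) = -log(t) + log(e^(9*t) - e^(4*t)) - log(5)
K^(3)(t) = (125*t^3*e^(10*t) + 125*t^3*e^(5*t) - 2*e^(15*t) + 6*e^(10*t) - 6*e^(5*t) + 2)/(t^3*e^(15*t) - 3*t^3*e^(10*t) + 3*t^3*e^(5*t) - t^3)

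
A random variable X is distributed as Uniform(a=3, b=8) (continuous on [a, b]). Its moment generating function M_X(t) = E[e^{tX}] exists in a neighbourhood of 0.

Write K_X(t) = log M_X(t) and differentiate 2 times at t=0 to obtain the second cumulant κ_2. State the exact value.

κ_2 = D^2[K](0) = 25/12

M_X(t) = (e^(8*t) - e^(3*t))/(5*t)
K_X(t) = log M_X(t) = -log(t) + log(e^(8*t) - e^(3*t)) - log(5)
D^2[K](t) = (-25*t^2*e^(5*t) + e^(10*t) - 2*e^(5*t) + 1)/(t^2*e^(10*t) - 2*t^2*e^(5*t) + t^2)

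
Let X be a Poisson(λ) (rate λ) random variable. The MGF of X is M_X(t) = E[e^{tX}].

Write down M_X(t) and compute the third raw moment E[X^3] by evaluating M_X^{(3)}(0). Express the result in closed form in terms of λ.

M_X(t) = e^(λ*(e^(t) - 1))
D^3[M](t) = (λ^3*e^(3*t)*e^(λ*e^(t)) + 3*λ^2*e^(2*t)*e^(λ*e^(t)) + λ*e^(t)*e^(λ*e^(t)))*e^(-λ)

E[X^3] = D^3[M](0) = λ*(λ^2 + 3*λ + 1)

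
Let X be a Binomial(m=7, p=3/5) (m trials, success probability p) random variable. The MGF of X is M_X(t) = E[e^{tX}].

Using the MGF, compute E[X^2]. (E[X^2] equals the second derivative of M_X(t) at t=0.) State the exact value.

E[X^2] = d^2M/dt^2 |_{t=0} = 483/25

M_X(t) = (3*e^(t)/5 + 2/5)^7
dM/dt = 15309*e^(7*t)/78125 + 61236*e^(6*t)/78125 + 20412*e^(5*t)/15625 + 18144*e^(4*t)/15625 + 9072*e^(3*t)/15625 + 12096*e^(2*t)/78125 + 1344*e^(t)/78125
d^2M/dt^2 = 107163*e^(7*t)/78125 + 367416*e^(6*t)/78125 + 20412*e^(5*t)/3125 + 72576*e^(4*t)/15625 + 27216*e^(3*t)/15625 + 24192*e^(2*t)/78125 + 1344*e^(t)/78125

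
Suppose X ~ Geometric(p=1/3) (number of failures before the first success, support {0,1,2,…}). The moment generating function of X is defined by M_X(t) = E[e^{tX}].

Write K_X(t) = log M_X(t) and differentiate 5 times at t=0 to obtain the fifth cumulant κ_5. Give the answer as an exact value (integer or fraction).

M_X(t) = 1/(3*(1 - 2*e^(t)/3))
K_X(t) = log M_X(t) = -log(1 - 2*e^(t)/3) - log(3)
D^5[K](t) = (-48*e^(4*t) - 792*e^(3*t) - 1188*e^(2*t) - 162*e^(t))/(32*e^(5*t) - 240*e^(4*t) + 720*e^(3*t) - 1080*e^(2*t) + 810*e^(t) - 243)

κ_5 = D^5[K](0) = 2190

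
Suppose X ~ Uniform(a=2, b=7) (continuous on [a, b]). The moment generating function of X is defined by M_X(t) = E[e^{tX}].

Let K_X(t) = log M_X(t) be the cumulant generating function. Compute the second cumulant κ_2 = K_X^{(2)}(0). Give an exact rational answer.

M_X(t) = (e^(7*t) - e^(2*t))/(5*t)
K_X(t) = log M_X(t) = -log(t) + log(e^(7*t) - e^(2*t)) - log(5)
K′(t) = (7*t*e^(5*t) - 2*t - e^(5*t) + 1)/(t*e^(5*t) - t)
K′′(t) = (-25*t^2*e^(5*t) + e^(10*t) - 2*e^(5*t) + 1)/(t^2*e^(10*t) - 2*t^2*e^(5*t) + t^2)

κ_2 = K′′(0) = 25/12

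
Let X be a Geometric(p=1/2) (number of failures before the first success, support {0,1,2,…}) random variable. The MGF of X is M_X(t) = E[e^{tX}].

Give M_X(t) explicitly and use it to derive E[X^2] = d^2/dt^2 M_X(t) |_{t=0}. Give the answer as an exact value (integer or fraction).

M_X(t) = 1/(2*(1 - e^(t)/2))
dM/dt = e^(t)/(e^(2*t) - 4*e^(t) + 4)
d^2M/dt^2 = (-e^(2*t) - 2*e^(t))/(e^(3*t) - 6*e^(2*t) + 12*e^(t) - 8)

E[X^2] = d^2M/dt^2 |_{t=0} = 3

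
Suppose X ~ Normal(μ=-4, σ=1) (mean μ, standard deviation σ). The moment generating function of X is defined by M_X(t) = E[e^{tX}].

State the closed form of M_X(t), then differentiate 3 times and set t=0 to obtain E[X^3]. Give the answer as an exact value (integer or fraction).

E[X^3] = M′′′(0) = -76

M_X(t) = e^(t^2/2 - 4*t)
M′(t) = t*e^(-4*t)*e^(t^2/2) - 4*e^(-4*t)*e^(t^2/2)
M′′(t) = (t^2*e^(t^2/2) - 8*t*e^(t^2/2) + 17*e^(t^2/2))*e^(-4*t)
M′′′(t) = (t^3*e^(t^2/2) - 12*t^2*e^(t^2/2) + 51*t*e^(t^2/2) - 76*e^(t^2/2))*e^(-4*t)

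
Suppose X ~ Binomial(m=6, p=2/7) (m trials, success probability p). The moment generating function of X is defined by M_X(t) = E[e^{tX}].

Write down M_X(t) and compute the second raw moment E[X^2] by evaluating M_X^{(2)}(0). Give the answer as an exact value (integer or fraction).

E[X^2] = d^2M/dt^2 |_{t=0} = 204/49

M_X(t) = (2*e^(t)/7 + 5/7)^6
dM/dt = 384*e^(6*t)/117649 + 4800*e^(5*t)/117649 + 24000*e^(4*t)/117649 + 60000*e^(3*t)/117649 + 75000*e^(2*t)/117649 + 37500*e^(t)/117649
d^2M/dt^2 = 2304*e^(6*t)/117649 + 24000*e^(5*t)/117649 + 96000*e^(4*t)/117649 + 180000*e^(3*t)/117649 + 150000*e^(2*t)/117649 + 37500*e^(t)/117649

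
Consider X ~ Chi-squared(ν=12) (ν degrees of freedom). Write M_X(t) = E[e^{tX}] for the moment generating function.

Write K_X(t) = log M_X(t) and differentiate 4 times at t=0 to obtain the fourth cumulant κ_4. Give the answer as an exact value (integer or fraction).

κ_4 = d^4K/dt^4 |_{t=0} = 576

M_X(t) = (1 - 2*t)^(-6)
K_X(t) = log M_X(t) = -6*log(1 - 2*t)
dK/dt = -12/(2*t - 1)
d^2K/dt^2 = 24/(4*t^2 - 4*t + 1)
d^3K/dt^3 = -96/(8*t^3 - 12*t^2 + 6*t - 1)
d^4K/dt^4 = 576/(16*t^4 - 32*t^3 + 24*t^2 - 8*t + 1)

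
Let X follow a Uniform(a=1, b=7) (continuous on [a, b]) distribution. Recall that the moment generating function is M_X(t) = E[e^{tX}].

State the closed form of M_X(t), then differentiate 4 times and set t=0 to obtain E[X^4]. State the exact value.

M_X(t) = (e^(7*t) - e^(t))/(6*t)
D^4[M](t) = (2401*t^4*e^(7*t) - t^4*e^(t) - 1372*t^3*e^(7*t) + 4*t^3*e^(t) + 588*t^2*e^(7*t) - 12*t^2*e^(t) - 168*t*e^(7*t) + 24*t*e^(t) + 24*e^(7*t) - 24*e^(t))/(6*t^5)

E[X^4] = D^4[M](0) = 2801/5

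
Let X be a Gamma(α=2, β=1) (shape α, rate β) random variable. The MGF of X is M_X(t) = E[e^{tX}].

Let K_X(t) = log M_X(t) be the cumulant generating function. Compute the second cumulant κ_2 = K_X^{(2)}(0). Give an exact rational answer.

M_X(t) = (1 - t)^(-2)
K_X(t) = log M_X(t) = -2*log(1 - t)
D^2[K](t) = 2/(t^2 - 2*t + 1)

κ_2 = D^2[K](0) = 2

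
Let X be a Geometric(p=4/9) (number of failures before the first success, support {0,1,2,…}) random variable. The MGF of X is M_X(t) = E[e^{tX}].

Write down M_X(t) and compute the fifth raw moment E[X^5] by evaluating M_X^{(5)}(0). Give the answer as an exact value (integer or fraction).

M_X(t) = 4/(9*(1 - 5*e^(t)/9))

E[X^5] = D^5[M](0) = 165535/128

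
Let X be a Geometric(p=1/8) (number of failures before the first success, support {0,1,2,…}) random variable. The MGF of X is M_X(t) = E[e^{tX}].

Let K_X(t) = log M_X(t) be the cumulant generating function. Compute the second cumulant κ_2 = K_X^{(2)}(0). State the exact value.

κ_2 = D^2[K](0) = 56

M_X(t) = 1/(8*(1 - 7*e^(t)/8))
K_X(t) = log M_X(t) = -log(1 - 7*e^(t)/8) - 3*log(2)
D^2[K](t) = 56*e^(t)/(49*e^(2*t) - 112*e^(t) + 64)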